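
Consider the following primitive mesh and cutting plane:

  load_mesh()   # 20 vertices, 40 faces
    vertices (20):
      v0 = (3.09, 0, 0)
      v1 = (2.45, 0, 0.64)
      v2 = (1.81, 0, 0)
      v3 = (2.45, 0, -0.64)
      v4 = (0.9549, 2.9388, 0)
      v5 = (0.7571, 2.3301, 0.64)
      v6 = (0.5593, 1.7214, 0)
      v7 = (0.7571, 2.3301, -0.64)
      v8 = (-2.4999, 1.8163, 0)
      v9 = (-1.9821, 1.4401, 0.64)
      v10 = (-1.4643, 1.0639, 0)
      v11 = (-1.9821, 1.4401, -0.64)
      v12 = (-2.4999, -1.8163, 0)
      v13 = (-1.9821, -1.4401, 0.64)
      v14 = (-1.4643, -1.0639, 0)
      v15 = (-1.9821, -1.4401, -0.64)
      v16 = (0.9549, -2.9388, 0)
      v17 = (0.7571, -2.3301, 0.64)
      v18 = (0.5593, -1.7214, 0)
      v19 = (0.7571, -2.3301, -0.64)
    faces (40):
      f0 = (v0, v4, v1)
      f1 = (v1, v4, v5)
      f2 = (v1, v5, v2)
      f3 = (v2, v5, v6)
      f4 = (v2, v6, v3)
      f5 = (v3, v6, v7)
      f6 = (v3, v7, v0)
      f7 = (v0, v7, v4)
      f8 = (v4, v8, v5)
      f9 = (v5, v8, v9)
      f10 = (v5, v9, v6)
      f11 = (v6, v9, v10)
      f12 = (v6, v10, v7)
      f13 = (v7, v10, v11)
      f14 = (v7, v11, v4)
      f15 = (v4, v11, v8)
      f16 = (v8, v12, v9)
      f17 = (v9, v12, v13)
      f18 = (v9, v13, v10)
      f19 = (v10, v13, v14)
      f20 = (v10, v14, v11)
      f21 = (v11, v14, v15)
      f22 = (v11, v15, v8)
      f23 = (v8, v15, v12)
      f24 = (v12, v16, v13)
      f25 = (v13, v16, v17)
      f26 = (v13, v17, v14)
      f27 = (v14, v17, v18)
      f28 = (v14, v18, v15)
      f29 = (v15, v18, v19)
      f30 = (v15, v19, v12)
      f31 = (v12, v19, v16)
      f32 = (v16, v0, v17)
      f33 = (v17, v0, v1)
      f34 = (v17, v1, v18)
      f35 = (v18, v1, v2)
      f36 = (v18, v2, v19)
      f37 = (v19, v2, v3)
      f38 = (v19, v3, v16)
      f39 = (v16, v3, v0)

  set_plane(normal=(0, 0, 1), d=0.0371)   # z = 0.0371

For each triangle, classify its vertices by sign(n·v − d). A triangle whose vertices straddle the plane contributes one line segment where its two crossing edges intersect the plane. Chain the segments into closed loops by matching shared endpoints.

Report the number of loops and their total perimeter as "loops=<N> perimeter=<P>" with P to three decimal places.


loops=2 perimeter=28.802

Straddling triangles (20 of 40):
  (v0,v4,v1) [--+] → (1.04157, 2.76844, 0.0371)–(3.0529, 0, 0.0371)  len=3.4219
  (v1,v4,v5) [+-+] → (1.04157, 2.76844, 0.0371)–(0.943434, 2.90351, 0.0371)  len=0.1670
  (v1,v5,v2) [++-] → (1.74896, 0.135073, 0.0371)–(1.8471, 0, 0.0371)  len=0.1670
  (v2,v5,v6) [-+-] → (1.74896, 0.135073, 0.0371)–(0.570766, 1.75669, 0.0371)  len=2.0044
  (v4,v8,v5) [--+] → (-2.3111, 1.84608, 0.0371)–(0.943434, 2.90351, 0.0371)  len=3.4220
  (v5,v8,v9) [+-+] → (-2.3111, 1.84608, 0.0371)–(-2.46988, 1.79449, 0.0371)  len=0.1670
  (v5,v9,v6) [++-] → (0.411978, 1.70509, 0.0371)–(0.570766, 1.75669, 0.0371)  len=0.1670
  (v6,v9,v10) [-+-] → (0.411978, 1.70509, 0.0371)–(-1.49432, 1.08571, 0.0371)  len=2.0044
  (v8,v12,v9) [--+] → (-2.46988, -1.62753, 0.0371)–(-2.46988, 1.79449, 0.0371)  len=3.4220
  (v9,v12,v13) [+-+] → (-2.46988, -1.62753, 0.0371)–(-2.46988, -1.79449, 0.0371)  len=0.1670
  (v9,v13,v10) [++-] → (-1.49432, 0.918746, 0.0371)–(-1.49432, 1.08571, 0.0371)  len=0.1670
  (v10,v13,v14) [-+-] → (-1.49432, 0.918746, 0.0371)–(-1.49432, -1.08571, 0.0371)  len=2.0045
  (v12,v16,v13) [--+] → (0.784646, -2.85192, 0.0371)–(-2.46988, -1.79449, 0.0371)  len=3.4220
  (v13,v16,v17) [+-+] → (0.784646, -2.85192, 0.0371)–(0.943434, -2.90351, 0.0371)  len=0.1670
  (v13,v17,v14) [++-] → (-1.33553, -1.1373, 0.0371)–(-1.49432, -1.08571, 0.0371)  len=0.1670
  (v14,v17,v18) [-+-] → (-1.33553, -1.1373, 0.0371)–(0.570766, -1.75669, 0.0371)  len=2.0044
  (v16,v0,v17) [--+] → (2.95476, -0.135073, 0.0371)–(0.943434, -2.90351, 0.0371)  len=3.4219
  (v17,v0,v1) [+-+] → (2.95476, -0.135073, 0.0371)–(3.0529, 0, 0.0371)  len=0.1670
  (v17,v1,v18) [++-] → (0.668902, -1.62161, 0.0371)–(0.570766, -1.75669, 0.0371)  len=0.1670
  (v18,v1,v2) [-+-] → (0.668902, -1.62161, 0.0371)–(1.8471, 0, 0.0371)  len=2.0044

Chained into 2 loop(s):
  loop 1: 10 segments, perimeter = 17.9447
  loop 2: 10 segments, perimeter = 10.8569
Total perimeter = 28.802


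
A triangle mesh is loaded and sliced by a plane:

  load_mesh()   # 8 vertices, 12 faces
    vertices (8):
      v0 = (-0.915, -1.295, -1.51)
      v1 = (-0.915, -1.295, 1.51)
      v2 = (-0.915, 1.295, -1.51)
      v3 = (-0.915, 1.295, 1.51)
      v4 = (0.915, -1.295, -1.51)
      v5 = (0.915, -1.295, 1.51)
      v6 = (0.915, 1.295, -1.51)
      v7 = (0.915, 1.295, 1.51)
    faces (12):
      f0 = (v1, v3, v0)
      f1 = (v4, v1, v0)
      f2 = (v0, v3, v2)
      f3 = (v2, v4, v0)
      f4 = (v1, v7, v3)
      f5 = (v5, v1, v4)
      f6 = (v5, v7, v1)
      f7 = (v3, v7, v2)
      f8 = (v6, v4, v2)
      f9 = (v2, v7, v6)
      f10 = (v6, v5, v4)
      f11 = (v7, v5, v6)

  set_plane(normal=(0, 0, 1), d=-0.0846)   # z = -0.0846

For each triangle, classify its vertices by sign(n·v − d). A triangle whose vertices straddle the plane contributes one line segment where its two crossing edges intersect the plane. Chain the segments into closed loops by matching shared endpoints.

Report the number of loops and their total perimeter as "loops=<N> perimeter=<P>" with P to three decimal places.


Straddling triangles (8 of 12):
  (v1,v3,v0) [++-] → (-0.915, -0.0725543, -0.0846)–(-0.915, -1.295, -0.0846)  len=1.2224
  (v4,v1,v0) [-+-] → (0.0512642, -1.295, -0.0846)–(-0.915, -1.295, -0.0846)  len=0.9663
  (v0,v3,v2) [-+-] → (-0.915, -0.0725543, -0.0846)–(-0.915, 1.295, -0.0846)  len=1.3676
  (v5,v1,v4) [++-] → (0.0512642, -1.295, -0.0846)–(0.915, -1.295, -0.0846)  len=0.8637
  (v3,v7,v2) [++-] → (-0.0512642, 1.295, -0.0846)–(-0.915, 1.295, -0.0846)  len=0.8637
  (v2,v7,v6) [-+-] → (-0.0512642, 1.295, -0.0846)–(0.915, 1.295, -0.0846)  len=0.9663
  (v6,v5,v4) [-+-] → (0.915, 0.0725543, -0.0846)–(0.915, -1.295, -0.0846)  len=1.3676
  (v7,v5,v6) [++-] → (0.915, 0.0725543, -0.0846)–(0.915, 1.295, -0.0846)  len=1.2224

Chained into 1 loop(s):
  loop 1: 8 segments, perimeter = 8.8400
Total perimeter = 8.840

loops=1 perimeter=8.840


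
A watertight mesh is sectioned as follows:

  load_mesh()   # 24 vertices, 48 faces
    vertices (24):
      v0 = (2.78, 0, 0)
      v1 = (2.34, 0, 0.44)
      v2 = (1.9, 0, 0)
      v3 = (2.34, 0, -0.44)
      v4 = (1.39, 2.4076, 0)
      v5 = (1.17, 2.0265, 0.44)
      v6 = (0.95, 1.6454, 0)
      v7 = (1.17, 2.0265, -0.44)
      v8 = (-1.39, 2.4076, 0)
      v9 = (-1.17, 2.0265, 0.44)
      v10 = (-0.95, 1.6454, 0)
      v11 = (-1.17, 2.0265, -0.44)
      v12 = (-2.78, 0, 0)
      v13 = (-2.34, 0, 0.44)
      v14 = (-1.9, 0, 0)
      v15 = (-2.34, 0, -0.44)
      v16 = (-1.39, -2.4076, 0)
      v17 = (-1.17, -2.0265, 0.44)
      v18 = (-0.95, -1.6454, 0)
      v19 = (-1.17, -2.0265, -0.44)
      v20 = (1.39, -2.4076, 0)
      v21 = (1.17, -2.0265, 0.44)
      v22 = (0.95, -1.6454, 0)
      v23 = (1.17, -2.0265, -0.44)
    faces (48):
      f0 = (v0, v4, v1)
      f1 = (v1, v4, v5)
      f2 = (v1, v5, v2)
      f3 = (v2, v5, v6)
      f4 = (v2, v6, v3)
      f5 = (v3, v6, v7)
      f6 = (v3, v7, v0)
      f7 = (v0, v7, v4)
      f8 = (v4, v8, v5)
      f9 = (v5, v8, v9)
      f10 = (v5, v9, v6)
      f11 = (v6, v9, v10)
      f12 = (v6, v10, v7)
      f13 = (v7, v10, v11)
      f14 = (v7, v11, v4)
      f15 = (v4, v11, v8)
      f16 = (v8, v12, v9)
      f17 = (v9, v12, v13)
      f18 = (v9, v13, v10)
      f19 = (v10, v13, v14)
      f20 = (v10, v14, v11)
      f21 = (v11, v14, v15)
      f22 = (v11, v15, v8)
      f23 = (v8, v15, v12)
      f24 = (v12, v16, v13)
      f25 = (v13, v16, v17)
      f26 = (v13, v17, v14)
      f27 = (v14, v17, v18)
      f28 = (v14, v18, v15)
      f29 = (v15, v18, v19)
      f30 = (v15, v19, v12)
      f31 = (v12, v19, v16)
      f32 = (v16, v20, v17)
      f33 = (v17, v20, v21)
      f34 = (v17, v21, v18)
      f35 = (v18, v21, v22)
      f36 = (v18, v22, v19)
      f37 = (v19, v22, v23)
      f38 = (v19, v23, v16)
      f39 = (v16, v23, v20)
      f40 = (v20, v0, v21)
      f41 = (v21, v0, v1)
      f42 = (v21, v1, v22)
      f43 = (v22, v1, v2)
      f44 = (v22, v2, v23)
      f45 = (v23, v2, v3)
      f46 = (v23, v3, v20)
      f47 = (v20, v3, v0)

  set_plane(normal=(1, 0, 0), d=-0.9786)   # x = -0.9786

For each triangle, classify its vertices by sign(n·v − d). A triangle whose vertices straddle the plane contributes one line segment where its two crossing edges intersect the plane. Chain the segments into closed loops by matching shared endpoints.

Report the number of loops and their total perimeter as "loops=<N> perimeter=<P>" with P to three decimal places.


Straddling triangles (20 of 48):
  (v4,v8,v5) [+-+] → (-0.9786, 2.4076, 0)–(-0.9786, 2.34636, 0.0707094)  len=0.0935
  (v5,v8,v9) [+--] → (-0.9786, 2.34636, 0.0707094)–(-0.9786, 2.0265, 0.44)  len=0.4886
  (v5,v9,v6) [+-+] → (-0.9786, 2.0265, 0.44)–(-0.9786, 1.99209, 0.400275)  len=0.0526
  (v6,v9,v10) [+-+] → (-0.9786, 1.99209, 0.400275)–(-0.9786, 1.69494, 0.0572)  len=0.4539
  (v7,v10,v11) [++-] → (-0.9786, 1.69494, -0.0572)–(-0.9786, 2.0265, -0.44)  len=0.5064
  (v7,v11,v4) [+-+] → (-0.9786, 2.0265, -0.44)–(-0.9786, 2.05499, -0.407103)  len=0.0435
  (v4,v11,v8) [+--] → (-0.9786, 2.05499, -0.407103)–(-0.9786, 2.4076, 0)  len=0.5386
  (v9,v13,v10) [--+] → (-0.9786, 1.61155, 0.00905324)–(-0.9786, 1.69494, 0.0572)  len=0.0963
  (v10,v13,v14) [+--] → (-0.9786, 1.61155, 0.00905324)–(-0.9786, 1.59586, 0)  len=0.0181
  (v10,v14,v11) [+--] → (-0.9786, 1.59586, 0)–(-0.9786, 1.69494, -0.0572)  len=0.1144
  (v14,v17,v18) [--+] → (-0.9786, -1.69494, 0.0572)–(-0.9786, -1.59586, 0)  len=0.1144
  (v14,v18,v15) [-+-] → (-0.9786, -1.59586, 0)–(-0.9786, -1.61155, -0.00905324)  len=0.0181
  (v15,v18,v19) [-+-] → (-0.9786, -1.61155, -0.00905324)–(-0.9786, -1.69494, -0.0572)  len=0.0963
  (v16,v20,v17) [-+-] → (-0.9786, -2.4076, 0)–(-0.9786, -2.05499, 0.407103)  len=0.5386
  (v17,v20,v21) [-++] → (-0.9786, -2.05499, 0.407103)–(-0.9786, -2.0265, 0.44)  len=0.0435
  (v17,v21,v18) [-++] → (-0.9786, -2.0265, 0.44)–(-0.9786, -1.69494, 0.0572)  len=0.5064
  (v18,v22,v19) [++-] → (-0.9786, -1.99209, -0.400275)–(-0.9786, -1.69494, -0.0572)  len=0.4539
  (v19,v22,v23) [-++] → (-0.9786, -1.99209, -0.400275)–(-0.9786, -2.0265, -0.44)  len=0.0526
  (v19,v23,v16) [-+-] → (-0.9786, -2.0265, -0.44)–(-0.9786, -2.34636, -0.0707094)  len=0.4886
  (v16,v23,v20) [-++] → (-0.9786, -2.34636, -0.0707094)–(-0.9786, -2.4076, 0)  len=0.0935

Chained into 2 loop(s):
  loop 1: 10 segments, perimeter = 2.4059
  loop 2: 10 segments, perimeter = 2.4059
Total perimeter = 4.812

loops=2 perimeter=4.812


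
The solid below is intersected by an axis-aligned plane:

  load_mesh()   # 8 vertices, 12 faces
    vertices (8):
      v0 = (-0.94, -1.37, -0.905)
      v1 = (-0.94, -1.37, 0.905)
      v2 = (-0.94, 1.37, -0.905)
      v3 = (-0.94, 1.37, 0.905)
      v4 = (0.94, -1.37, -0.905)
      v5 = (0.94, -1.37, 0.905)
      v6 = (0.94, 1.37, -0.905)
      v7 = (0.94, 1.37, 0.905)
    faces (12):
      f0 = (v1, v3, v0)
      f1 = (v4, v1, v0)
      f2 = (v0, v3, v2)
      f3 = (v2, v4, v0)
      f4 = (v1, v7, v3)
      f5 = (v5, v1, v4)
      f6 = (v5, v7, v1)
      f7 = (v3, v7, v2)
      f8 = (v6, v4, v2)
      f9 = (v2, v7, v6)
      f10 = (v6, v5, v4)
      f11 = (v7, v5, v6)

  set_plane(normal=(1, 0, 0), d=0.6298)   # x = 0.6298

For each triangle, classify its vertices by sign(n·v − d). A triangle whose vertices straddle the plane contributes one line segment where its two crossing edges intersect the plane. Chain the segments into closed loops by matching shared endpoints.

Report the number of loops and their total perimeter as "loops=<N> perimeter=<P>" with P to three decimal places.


loops=1 perimeter=9.100

Straddling triangles (8 of 12):
  (v4,v1,v0) [+--] → (0.6298, -1.37, -0.60635)–(0.6298, -1.37, -0.905)  len=0.2986
  (v2,v4,v0) [-+-] → (0.6298, -0.9179, -0.905)–(0.6298, -1.37, -0.905)  len=0.4521
  (v1,v7,v3) [-+-] → (0.6298, 0.9179, 0.905)–(0.6298, 1.37, 0.905)  len=0.4521
  (v5,v1,v4) [+-+] → (0.6298, -1.37, 0.905)–(0.6298, -1.37, -0.60635)  len=1.5113
  (v5,v7,v1) [++-] → (0.6298, 0.9179, 0.905)–(0.6298, -1.37, 0.905)  len=2.2879
  (v3,v7,v2) [-+-] → (0.6298, 1.37, 0.905)–(0.6298, 1.37, 0.60635)  len=0.2986
  (v6,v4,v2) [++-] → (0.6298, -0.9179, -0.905)–(0.6298, 1.37, -0.905)  len=2.2879
  (v2,v7,v6) [-++] → (0.6298, 1.37, 0.60635)–(0.6298, 1.37, -0.905)  len=1.5113

Chained into 1 loop(s):
  loop 1: 8 segments, perimeter = 9.1000
Total perimeter = 9.100


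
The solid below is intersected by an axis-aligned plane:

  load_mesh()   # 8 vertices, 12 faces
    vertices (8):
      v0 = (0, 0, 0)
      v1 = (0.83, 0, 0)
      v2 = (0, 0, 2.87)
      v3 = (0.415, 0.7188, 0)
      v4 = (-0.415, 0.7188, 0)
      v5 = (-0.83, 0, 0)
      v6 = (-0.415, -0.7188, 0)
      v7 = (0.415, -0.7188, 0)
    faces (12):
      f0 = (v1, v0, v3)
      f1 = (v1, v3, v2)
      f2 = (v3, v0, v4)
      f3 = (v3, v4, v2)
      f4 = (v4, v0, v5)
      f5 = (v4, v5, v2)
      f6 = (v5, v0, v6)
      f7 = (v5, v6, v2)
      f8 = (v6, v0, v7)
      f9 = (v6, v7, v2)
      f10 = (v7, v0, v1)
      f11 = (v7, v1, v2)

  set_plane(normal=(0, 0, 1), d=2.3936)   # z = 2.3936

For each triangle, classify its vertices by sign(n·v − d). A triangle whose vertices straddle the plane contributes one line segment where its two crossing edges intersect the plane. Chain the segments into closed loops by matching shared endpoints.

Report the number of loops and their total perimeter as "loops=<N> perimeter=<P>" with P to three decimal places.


Straddling triangles (6 of 12):
  (v1,v3,v2) [--+] → (0.0688871, 0.119316, 2.3936)–(0.137774, 0, 2.3936)  len=0.1378
  (v3,v4,v2) [--+] → (-0.0688871, 0.119316, 2.3936)–(0.0688871, 0.119316, 2.3936)  len=0.1378
  (v4,v5,v2) [--+] → (-0.137774, 0, 2.3936)–(-0.0688871, 0.119316, 2.3936)  len=0.1378
  (v5,v6,v2) [--+] → (-0.0688871, -0.119316, 2.3936)–(-0.137774, 0, 2.3936)  len=0.1378
  (v6,v7,v2) [--+] → (0.0688871, -0.119316, 2.3936)–(-0.0688871, -0.119316, 2.3936)  len=0.1378
  (v7,v1,v2) [--+] → (0.137774, 0, 2.3936)–(0.0688871, -0.119316, 2.3936)  len=0.1378

Chained into 1 loop(s):
  loop 1: 6 segments, perimeter = 0.8266
Total perimeter = 0.827

loops=1 perimeter=0.827


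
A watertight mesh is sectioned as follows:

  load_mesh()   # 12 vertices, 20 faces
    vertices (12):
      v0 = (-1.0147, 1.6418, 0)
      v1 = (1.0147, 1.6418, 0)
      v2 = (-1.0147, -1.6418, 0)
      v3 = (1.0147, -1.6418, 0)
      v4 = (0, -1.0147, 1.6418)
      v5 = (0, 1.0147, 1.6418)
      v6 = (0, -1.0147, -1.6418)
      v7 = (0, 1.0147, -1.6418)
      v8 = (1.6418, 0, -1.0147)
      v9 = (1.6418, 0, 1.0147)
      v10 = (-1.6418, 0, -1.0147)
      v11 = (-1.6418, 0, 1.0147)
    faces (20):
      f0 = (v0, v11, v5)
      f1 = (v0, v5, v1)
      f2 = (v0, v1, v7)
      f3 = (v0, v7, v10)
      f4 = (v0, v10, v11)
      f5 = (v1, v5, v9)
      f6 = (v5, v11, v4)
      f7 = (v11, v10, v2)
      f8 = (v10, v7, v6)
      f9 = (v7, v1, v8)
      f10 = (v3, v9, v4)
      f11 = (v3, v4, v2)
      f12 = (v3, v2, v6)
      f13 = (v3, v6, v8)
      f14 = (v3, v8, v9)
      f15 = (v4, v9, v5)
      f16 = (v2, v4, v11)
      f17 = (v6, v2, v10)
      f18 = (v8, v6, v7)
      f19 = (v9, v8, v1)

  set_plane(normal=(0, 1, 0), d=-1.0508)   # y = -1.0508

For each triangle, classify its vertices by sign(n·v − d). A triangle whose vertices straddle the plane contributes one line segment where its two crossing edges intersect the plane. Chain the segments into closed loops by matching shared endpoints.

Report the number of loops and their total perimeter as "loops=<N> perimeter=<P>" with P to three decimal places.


loops=1 perimeter=8.381

Straddling triangles (8 of 20):
  (v11,v10,v2) [++-] → (-1.24044, -1.0508, -0.365262)–(-1.24044, -1.0508, 0.365262)  len=0.7305
  (v3,v9,v4) [-++] → (1.24044, -1.0508, 0.365262)–(0.0584128, -1.0508, 1.54729)  len=1.6716
  (v3,v4,v2) [-+-] → (0.0584128, -1.0508, 1.54729)–(-0.0584128, -1.0508, 1.54729)  len=0.1168
  (v3,v2,v6) [--+] → (-0.0584128, -1.0508, -1.54729)–(0.0584128, -1.0508, -1.54729)  len=0.1168
  (v3,v6,v8) [-++] → (0.0584128, -1.0508, -1.54729)–(1.24044, -1.0508, -0.365262)  len=1.6716
  (v3,v8,v9) [-++] → (1.24044, -1.0508, -0.365262)–(1.24044, -1.0508, 0.365262)  len=0.7305
  (v2,v4,v11) [-++] → (-0.0584128, -1.0508, 1.54729)–(-1.24044, -1.0508, 0.365262)  len=1.6716
  (v6,v2,v10) [+-+] → (-0.0584128, -1.0508, -1.54729)–(-1.24044, -1.0508, -0.365262)  len=1.6716

Chained into 1 loop(s):
  loop 1: 8 segments, perimeter = 8.3812
Total perimeter = 8.381


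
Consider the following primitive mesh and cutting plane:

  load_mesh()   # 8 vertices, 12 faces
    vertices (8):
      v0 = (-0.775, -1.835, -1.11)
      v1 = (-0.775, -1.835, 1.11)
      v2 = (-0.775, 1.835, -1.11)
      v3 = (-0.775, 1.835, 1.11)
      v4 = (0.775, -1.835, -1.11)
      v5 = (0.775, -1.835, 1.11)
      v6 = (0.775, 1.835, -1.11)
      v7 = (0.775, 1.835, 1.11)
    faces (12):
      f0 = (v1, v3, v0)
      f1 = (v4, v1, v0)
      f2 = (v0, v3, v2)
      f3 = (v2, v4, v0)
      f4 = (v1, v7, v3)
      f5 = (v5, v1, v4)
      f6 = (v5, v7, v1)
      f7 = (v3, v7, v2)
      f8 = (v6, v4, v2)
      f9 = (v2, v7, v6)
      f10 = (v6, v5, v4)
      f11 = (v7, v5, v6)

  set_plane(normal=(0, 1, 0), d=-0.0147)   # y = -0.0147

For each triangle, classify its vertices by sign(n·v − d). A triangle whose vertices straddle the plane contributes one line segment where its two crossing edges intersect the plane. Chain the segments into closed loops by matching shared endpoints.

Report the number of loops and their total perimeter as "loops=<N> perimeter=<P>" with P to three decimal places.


loops=1 perimeter=7.540

Straddling triangles (8 of 12):
  (v1,v3,v0) [-+-] → (-0.775, -0.0147, 1.11)–(-0.775, -0.0147, -0.0088921)  len=1.1189
  (v0,v3,v2) [-++] → (-0.775, -0.0147, -0.0088921)–(-0.775, -0.0147, -1.11)  len=1.1011
  (v2,v4,v0) [+--] → (0.00620845, -0.0147, -1.11)–(-0.775, -0.0147, -1.11)  len=0.7812
  (v1,v7,v3) [-++] → (-0.00620845, -0.0147, 1.11)–(-0.775, -0.0147, 1.11)  len=0.7688
  (v5,v7,v1) [-+-] → (0.775, -0.0147, 1.11)–(-0.00620845, -0.0147, 1.11)  len=0.7812
  (v6,v4,v2) [+-+] → (0.775, -0.0147, -1.11)–(0.00620845, -0.0147, -1.11)  len=0.7688
  (v6,v5,v4) [+--] → (0.775, -0.0147, 0.0088921)–(0.775, -0.0147, -1.11)  len=1.1189
  (v7,v5,v6) [+-+] → (0.775, -0.0147, 1.11)–(0.775, -0.0147, 0.0088921)  len=1.1011

Chained into 1 loop(s):
  loop 1: 8 segments, perimeter = 7.5400
Total perimeter = 7.540


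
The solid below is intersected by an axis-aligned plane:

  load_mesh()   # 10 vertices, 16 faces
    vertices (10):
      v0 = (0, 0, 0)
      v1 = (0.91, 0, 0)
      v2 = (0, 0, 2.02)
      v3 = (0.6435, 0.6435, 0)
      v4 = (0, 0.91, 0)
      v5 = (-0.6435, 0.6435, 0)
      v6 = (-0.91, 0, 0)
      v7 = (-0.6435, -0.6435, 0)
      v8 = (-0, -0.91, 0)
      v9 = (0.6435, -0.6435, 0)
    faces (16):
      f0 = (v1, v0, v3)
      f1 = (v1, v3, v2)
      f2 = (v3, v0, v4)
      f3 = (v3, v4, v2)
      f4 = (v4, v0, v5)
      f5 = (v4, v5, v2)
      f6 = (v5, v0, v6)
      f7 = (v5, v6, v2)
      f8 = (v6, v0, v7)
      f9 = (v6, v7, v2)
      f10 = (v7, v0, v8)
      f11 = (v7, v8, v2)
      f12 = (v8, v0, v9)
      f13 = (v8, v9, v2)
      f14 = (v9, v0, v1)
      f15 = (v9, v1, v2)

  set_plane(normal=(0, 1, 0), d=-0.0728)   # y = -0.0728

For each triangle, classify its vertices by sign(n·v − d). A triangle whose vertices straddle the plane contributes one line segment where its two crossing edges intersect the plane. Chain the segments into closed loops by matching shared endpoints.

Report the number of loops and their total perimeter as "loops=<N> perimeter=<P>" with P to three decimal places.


loops=1 perimeter=5.887

Straddling triangles (8 of 16):
  (v6,v0,v7) [++-] → (-0.0728, -0.0728, 0)–(-0.879851, -0.0728, 0)  len=0.8071
  (v6,v7,v2) [+-+] → (-0.879851, -0.0728, 0)–(-0.0728, -0.0728, 1.79147)  len=1.9649
  (v7,v0,v8) [-+-] → (-0.0728, -0.0728, 0)–(0, -0.0728, 0)  len=0.0728
  (v7,v8,v2) [--+] → (0, -0.0728, 1.8584)–(-0.0728, -0.0728, 1.79147)  len=0.0989
  (v8,v0,v9) [-+-] → (0, -0.0728, 0)–(0.0728, -0.0728, 0)  len=0.0728
  (v8,v9,v2) [--+] → (0.0728, -0.0728, 1.79147)–(0, -0.0728, 1.8584)  len=0.0989
  (v9,v0,v1) [-++] → (0.0728, -0.0728, 0)–(0.879851, -0.0728, 0)  len=0.8071
  (v9,v1,v2) [-++] → (0.879851, -0.0728, 0)–(0.0728, -0.0728, 1.79147)  len=1.9649

Chained into 1 loop(s):
  loop 1: 8 segments, perimeter = 5.8872
Total perimeter = 5.887


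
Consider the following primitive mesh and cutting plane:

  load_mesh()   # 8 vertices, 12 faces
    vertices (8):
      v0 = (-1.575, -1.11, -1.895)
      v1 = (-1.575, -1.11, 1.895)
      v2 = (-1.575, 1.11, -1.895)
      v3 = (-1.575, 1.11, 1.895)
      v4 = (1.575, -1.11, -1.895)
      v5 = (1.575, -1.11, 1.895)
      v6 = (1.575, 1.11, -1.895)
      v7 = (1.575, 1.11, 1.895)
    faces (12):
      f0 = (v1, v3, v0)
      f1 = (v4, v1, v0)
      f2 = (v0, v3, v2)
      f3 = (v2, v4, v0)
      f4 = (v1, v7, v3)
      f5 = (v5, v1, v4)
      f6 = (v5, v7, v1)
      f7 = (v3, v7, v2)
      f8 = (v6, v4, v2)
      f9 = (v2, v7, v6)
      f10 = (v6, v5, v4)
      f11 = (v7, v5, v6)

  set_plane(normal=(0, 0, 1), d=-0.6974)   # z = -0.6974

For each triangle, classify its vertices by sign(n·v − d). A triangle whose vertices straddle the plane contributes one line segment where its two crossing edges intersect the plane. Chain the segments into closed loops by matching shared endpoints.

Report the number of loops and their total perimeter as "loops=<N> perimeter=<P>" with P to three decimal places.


loops=1 perimeter=10.740

Straddling triangles (8 of 12):
  (v1,v3,v0) [++-] → (-1.575, -0.408503, -0.6974)–(-1.575, -1.11, -0.6974)  len=0.7015
  (v4,v1,v0) [-+-] → (0.579633, -1.11, -0.6974)–(-1.575, -1.11, -0.6974)  len=2.1546
  (v0,v3,v2) [-+-] → (-1.575, -0.408503, -0.6974)–(-1.575, 1.11, -0.6974)  len=1.5185
  (v5,v1,v4) [++-] → (0.579633, -1.11, -0.6974)–(1.575, -1.11, -0.6974)  len=0.9954
  (v3,v7,v2) [++-] → (-0.579633, 1.11, -0.6974)–(-1.575, 1.11, -0.6974)  len=0.9954
  (v2,v7,v6) [-+-] → (-0.579633, 1.11, -0.6974)–(1.575, 1.11, -0.6974)  len=2.1546
  (v6,v5,v4) [-+-] → (1.575, 0.408503, -0.6974)–(1.575, -1.11, -0.6974)  len=1.5185
  (v7,v5,v6) [++-] → (1.575, 0.408503, -0.6974)–(1.575, 1.11, -0.6974)  len=0.7015

Chained into 1 loop(s):
  loop 1: 8 segments, perimeter = 10.7400
Total perimeter = 10.740


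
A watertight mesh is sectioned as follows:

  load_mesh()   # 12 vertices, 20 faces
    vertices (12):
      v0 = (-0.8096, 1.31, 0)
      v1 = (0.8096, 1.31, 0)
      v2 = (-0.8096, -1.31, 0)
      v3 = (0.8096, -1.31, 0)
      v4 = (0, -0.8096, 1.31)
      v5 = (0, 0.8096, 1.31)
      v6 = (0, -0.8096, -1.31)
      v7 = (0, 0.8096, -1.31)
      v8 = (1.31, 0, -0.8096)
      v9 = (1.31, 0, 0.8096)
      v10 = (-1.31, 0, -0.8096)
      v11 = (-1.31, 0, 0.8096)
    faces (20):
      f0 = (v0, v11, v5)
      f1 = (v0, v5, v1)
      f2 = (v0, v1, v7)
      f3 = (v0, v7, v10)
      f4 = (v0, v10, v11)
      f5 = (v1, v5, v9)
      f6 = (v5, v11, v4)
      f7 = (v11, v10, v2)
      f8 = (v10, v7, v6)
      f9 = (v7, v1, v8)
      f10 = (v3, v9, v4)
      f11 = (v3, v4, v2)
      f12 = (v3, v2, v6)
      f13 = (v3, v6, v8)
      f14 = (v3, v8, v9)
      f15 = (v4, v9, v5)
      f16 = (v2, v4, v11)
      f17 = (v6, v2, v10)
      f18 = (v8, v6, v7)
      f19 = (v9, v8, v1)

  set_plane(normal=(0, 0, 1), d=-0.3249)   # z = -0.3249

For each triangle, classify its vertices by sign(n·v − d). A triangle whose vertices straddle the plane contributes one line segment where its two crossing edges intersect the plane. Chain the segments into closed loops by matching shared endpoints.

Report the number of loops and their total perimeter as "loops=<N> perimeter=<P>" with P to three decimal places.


loops=1 perimeter=8.065

Straddling triangles (10 of 20):
  (v0,v1,v7) [++-] → (0.608807, 1.18589, -0.3249)–(-0.608807, 1.18589, -0.3249)  len=1.2176
  (v0,v7,v10) [+--] → (-0.608807, 1.18589, -0.3249)–(-1.01042, 0.784285, -0.3249)  len=0.5680
  (v0,v10,v11) [+-+] → (-1.01042, 0.784285, -0.3249)–(-1.31, 0, -0.3249)  len=0.8396
  (v11,v10,v2) [+-+] → (-1.31, 0, -0.3249)–(-1.01042, -0.784285, -0.3249)  len=0.8396
  (v7,v1,v8) [-+-] → (0.608807, 1.18589, -0.3249)–(1.01042, 0.784285, -0.3249)  len=0.5680
  (v3,v2,v6) [++-] → (-0.608807, -1.18589, -0.3249)–(0.608807, -1.18589, -0.3249)  len=1.2176
  (v3,v6,v8) [+--] → (0.608807, -1.18589, -0.3249)–(1.01042, -0.784285, -0.3249)  len=0.5680
  (v3,v8,v9) [+-+] → (1.01042, -0.784285, -0.3249)–(1.31, 0, -0.3249)  len=0.8396
  (v6,v2,v10) [-+-] → (-0.608807, -1.18589, -0.3249)–(-1.01042, -0.784285, -0.3249)  len=0.5680
  (v9,v8,v1) [+-+] → (1.31, 0, -0.3249)–(1.01042, 0.784285, -0.3249)  len=0.8396

Chained into 1 loop(s):
  loop 1: 10 segments, perimeter = 8.0653
Total perimeter = 8.065


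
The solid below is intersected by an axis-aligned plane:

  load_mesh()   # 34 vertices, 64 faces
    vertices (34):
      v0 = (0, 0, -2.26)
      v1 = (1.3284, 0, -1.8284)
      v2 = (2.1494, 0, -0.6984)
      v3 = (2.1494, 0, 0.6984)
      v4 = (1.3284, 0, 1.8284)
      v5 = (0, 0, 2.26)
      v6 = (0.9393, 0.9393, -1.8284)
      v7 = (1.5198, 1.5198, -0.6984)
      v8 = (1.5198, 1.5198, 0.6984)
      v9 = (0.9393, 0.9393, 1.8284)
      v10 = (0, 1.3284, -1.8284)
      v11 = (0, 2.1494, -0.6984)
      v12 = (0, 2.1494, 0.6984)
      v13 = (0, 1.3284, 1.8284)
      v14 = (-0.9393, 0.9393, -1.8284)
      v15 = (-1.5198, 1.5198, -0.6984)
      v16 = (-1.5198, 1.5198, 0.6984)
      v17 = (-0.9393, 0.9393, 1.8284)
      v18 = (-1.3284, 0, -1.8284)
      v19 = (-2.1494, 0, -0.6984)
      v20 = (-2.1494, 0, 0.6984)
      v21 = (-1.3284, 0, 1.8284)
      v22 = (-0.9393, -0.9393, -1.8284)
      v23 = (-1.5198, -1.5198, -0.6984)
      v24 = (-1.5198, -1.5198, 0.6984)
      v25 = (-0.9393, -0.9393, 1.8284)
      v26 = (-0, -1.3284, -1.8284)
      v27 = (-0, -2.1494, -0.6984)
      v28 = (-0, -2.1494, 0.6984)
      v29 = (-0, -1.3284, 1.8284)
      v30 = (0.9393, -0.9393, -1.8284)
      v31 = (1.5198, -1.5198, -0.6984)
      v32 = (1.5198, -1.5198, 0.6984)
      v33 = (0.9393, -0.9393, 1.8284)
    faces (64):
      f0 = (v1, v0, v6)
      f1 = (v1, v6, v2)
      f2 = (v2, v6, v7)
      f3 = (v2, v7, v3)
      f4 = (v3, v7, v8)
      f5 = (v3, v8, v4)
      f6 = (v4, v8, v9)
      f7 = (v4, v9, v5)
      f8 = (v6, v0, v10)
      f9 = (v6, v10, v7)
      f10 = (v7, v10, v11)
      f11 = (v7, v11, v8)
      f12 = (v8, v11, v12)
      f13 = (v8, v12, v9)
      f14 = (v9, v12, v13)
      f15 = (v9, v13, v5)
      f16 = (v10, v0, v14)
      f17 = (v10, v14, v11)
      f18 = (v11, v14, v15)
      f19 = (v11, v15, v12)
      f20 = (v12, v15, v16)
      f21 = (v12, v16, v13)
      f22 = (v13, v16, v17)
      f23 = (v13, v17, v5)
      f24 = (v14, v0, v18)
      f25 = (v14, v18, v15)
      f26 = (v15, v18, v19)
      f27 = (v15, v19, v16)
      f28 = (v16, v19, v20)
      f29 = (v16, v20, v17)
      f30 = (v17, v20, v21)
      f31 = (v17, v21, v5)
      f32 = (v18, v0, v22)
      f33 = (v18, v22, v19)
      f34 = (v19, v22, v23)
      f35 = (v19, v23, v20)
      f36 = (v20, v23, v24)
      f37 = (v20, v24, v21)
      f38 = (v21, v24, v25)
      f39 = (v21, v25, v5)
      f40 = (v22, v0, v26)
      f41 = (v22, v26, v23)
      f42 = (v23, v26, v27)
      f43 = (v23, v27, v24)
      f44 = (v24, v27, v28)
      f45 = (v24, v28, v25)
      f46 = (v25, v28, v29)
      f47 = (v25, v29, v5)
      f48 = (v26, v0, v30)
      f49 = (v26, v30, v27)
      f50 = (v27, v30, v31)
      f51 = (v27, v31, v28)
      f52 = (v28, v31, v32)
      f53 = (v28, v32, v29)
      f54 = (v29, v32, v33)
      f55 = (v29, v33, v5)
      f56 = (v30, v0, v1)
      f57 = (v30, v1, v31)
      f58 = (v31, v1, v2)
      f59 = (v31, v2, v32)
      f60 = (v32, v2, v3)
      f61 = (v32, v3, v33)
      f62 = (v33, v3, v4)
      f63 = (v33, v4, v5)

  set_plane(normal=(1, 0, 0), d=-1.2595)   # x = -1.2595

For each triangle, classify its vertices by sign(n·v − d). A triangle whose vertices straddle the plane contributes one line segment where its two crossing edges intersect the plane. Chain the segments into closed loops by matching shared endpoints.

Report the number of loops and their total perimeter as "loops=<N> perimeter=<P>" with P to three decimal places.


loops=1 perimeter=11.004

Straddling triangles (20 of 64):
  (v11,v14,v15) [++-] → (-1.2595, 1.2595, -1.2051)–(-1.2595, 1.62763, -0.6984)  len=0.6263
  (v11,v15,v12) [+-+] → (-1.2595, 1.62763, -0.6984)–(-1.2595, 1.62763, -0.459167)  len=0.2392
  (v12,v15,v16) [+--] → (-1.2595, 1.62763, -0.459167)–(-1.2595, 1.62763, 0.6984)  len=1.1576
  (v12,v16,v13) [+-+] → (-1.2595, 1.62763, 0.6984)–(-1.2595, 1.48702, 0.891938)  len=0.2392
  (v13,v16,v17) [+-+] → (-1.2595, 1.48702, 0.891938)–(-1.2595, 1.2595, 1.2051)  len=0.3871
  (v14,v0,v18) [++-] → (-1.2595, 0, -1.85079)–(-1.2595, 0.166327, -1.8284)  len=0.1678
  (v14,v18,v15) [+--] → (-1.2595, 0.166327, -1.8284)–(-1.2595, 1.2595, -1.2051)  len=1.2584
  (v16,v20,v17) [--+] → (-1.2595, 0.690755, 1.52939)–(-1.2595, 1.2595, 1.2051)  len=0.6547
  (v17,v20,v21) [+--] → (-1.2595, 0.690755, 1.52939)–(-1.2595, 0.166327, 1.8284)  len=0.6037
  (v17,v21,v5) [+-+] → (-1.2595, 0.166327, 1.8284)–(-1.2595, 0, 1.85079)  len=0.1678
  (v18,v0,v22) [-++] → (-1.2595, 0, -1.85079)–(-1.2595, -0.166327, -1.8284)  len=0.1678
  (v18,v22,v19) [-+-] → (-1.2595, -0.166327, -1.8284)–(-1.2595, -0.690755, -1.52939)  len=0.6037
  (v19,v22,v23) [-+-] → (-1.2595, -0.690755, -1.52939)–(-1.2595, -1.2595, -1.2051)  len=0.6547
  (v21,v24,v25) [--+] → (-1.2595, -1.2595, 1.2051)–(-1.2595, -0.166327, 1.8284)  len=1.2584
  (v21,v25,v5) [-++] → (-1.2595, -0.166327, 1.8284)–(-1.2595, 0, 1.85079)  len=0.1678
  (v22,v26,v23) [++-] → (-1.2595, -1.48702, -0.891938)–(-1.2595, -1.2595, -1.2051)  len=0.3871
  (v23,v26,v27) [-++] → (-1.2595, -1.48702, -0.891938)–(-1.2595, -1.62763, -0.6984)  len=0.2392
  (v23,v27,v24) [-+-] → (-1.2595, -1.62763, -0.6984)–(-1.2595, -1.62763, 0.459167)  len=1.1576
  (v24,v27,v28) [-++] → (-1.2595, -1.62763, 0.459167)–(-1.2595, -1.62763, 0.6984)  len=0.2392
  (v24,v28,v25) [-++] → (-1.2595, -1.62763, 0.6984)–(-1.2595, -1.2595, 1.2051)  len=0.6263

Chained into 1 loop(s):
  loop 1: 20 segments, perimeter = 11.0037
Total perimeter = 11.004


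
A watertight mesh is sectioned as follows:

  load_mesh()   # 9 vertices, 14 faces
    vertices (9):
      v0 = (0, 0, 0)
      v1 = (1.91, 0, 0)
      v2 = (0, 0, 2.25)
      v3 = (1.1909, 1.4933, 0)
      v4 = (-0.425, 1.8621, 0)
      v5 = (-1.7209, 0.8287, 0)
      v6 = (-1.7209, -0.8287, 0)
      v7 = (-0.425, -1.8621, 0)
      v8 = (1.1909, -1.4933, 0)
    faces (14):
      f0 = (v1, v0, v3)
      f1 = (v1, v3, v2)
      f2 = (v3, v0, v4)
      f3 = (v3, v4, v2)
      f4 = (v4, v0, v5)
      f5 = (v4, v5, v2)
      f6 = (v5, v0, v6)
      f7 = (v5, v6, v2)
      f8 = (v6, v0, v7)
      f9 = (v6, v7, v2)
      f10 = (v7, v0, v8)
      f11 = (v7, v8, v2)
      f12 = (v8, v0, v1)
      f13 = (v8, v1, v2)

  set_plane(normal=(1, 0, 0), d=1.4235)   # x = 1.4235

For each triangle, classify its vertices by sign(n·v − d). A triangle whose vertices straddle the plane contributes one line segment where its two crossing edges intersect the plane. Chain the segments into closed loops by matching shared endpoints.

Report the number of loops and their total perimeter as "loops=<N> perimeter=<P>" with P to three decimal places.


loops=1 perimeter=4.344

Straddling triangles (4 of 14):
  (v1,v0,v3) [+--] → (1.4235, 0, 0)–(1.4235, 1.01028, 0)  len=1.0103
  (v1,v3,v2) [+--] → (1.4235, 1.01028, 0)–(1.4235, 0, 0.573102)  len=1.1615
  (v8,v0,v1) [--+] → (1.4235, 0, 0)–(1.4235, -1.01028, 0)  len=1.0103
  (v8,v1,v2) [-+-] → (1.4235, -1.01028, 0)–(1.4235, 0, 0.573102)  len=1.1615

Chained into 1 loop(s):
  loop 1: 4 segments, perimeter = 4.3436
Total perimeter = 4.344


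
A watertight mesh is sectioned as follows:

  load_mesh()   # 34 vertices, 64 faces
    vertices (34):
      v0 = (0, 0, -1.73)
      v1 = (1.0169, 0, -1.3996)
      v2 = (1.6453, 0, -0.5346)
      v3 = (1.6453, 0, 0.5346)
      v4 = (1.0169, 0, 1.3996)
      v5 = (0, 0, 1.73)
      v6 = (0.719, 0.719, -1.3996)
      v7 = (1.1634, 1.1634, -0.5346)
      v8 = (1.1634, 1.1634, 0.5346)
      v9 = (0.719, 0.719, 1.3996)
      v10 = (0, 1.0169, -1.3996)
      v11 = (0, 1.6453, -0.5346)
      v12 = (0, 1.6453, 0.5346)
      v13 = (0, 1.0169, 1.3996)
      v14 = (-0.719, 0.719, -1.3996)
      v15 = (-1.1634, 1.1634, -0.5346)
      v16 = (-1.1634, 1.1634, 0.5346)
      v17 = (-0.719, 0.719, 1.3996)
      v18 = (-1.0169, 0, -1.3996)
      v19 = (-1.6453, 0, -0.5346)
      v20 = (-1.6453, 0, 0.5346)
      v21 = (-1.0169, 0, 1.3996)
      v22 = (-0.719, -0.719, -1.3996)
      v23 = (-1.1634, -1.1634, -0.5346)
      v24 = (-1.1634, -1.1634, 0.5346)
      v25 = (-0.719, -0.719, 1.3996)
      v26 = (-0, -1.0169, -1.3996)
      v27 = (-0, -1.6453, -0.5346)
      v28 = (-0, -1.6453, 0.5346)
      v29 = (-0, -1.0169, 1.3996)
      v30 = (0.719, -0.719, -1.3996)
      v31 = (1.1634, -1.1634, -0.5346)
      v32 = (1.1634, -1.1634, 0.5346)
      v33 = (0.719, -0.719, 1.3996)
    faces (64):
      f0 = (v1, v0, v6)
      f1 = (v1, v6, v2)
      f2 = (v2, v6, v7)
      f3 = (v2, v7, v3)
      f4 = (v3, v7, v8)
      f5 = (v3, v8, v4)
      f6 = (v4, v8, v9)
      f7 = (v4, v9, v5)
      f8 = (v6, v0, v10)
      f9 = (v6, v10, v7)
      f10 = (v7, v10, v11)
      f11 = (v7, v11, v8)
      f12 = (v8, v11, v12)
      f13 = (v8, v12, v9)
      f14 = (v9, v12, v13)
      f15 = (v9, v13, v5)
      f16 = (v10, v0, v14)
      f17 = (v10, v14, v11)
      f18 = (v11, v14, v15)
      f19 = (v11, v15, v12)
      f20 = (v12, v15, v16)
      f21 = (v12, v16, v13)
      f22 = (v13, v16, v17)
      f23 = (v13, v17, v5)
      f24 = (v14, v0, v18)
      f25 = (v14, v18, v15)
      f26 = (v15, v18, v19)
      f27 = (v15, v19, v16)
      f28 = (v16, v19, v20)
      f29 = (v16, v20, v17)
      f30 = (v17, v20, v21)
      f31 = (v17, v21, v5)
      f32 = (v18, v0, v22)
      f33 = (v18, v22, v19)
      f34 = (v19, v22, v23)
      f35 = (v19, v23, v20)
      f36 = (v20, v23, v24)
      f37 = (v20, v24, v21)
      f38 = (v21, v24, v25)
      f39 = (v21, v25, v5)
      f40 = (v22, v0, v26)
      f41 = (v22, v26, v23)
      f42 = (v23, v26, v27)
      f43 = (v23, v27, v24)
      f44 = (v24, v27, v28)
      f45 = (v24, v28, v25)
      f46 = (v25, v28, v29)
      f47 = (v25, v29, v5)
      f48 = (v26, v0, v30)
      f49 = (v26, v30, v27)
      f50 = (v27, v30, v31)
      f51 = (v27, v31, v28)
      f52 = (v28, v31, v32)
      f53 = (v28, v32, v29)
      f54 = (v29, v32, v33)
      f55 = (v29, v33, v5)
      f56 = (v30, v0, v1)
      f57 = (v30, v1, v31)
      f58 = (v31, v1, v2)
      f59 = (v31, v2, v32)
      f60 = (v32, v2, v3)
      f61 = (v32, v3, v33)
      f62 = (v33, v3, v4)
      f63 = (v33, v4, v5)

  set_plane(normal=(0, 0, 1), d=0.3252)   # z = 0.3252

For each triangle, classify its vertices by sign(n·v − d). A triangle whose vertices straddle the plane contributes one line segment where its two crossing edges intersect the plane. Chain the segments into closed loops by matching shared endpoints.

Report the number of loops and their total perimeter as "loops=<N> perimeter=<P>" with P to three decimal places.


Straddling triangles (16 of 64):
  (v2,v7,v3) [--+] → (1.55092, 0.227849, 0.3252)–(1.6453, 0, 0.3252)  len=0.2466
  (v3,v7,v8) [+-+] → (1.55092, 0.227849, 0.3252)–(1.1634, 1.1634, 0.3252)  len=1.0126
  (v7,v11,v8) [--+] → (0.935551, 1.25778, 0.3252)–(1.1634, 1.1634, 0.3252)  len=0.2466
  (v8,v11,v12) [+-+] → (0.935551, 1.25778, 0.3252)–(0, 1.6453, 0.3252)  len=1.0126
  (v11,v15,v12) [--+] → (-0.227849, 1.55092, 0.3252)–(0, 1.6453, 0.3252)  len=0.2466
  (v12,v15,v16) [+-+] → (-0.227849, 1.55092, 0.3252)–(-1.1634, 1.1634, 0.3252)  len=1.0126
  (v15,v19,v16) [--+] → (-1.25778, 0.935551, 0.3252)–(-1.1634, 1.1634, 0.3252)  len=0.2466
  (v16,v19,v20) [+-+] → (-1.25778, 0.935551, 0.3252)–(-1.6453, 0, 0.3252)  len=1.0126
  (v19,v23,v20) [--+] → (-1.55092, -0.227849, 0.3252)–(-1.6453, 0, 0.3252)  len=0.2466
  (v20,v23,v24) [+-+] → (-1.55092, -0.227849, 0.3252)–(-1.1634, -1.1634, 0.3252)  len=1.0126
  (v23,v27,v24) [--+] → (-0.935551, -1.25778, 0.3252)–(-1.1634, -1.1634, 0.3252)  len=0.2466
  (v24,v27,v28) [+-+] → (-0.935551, -1.25778, 0.3252)–(0, -1.6453, 0.3252)  len=1.0126
  (v27,v31,v28) [--+] → (0.227849, -1.55092, 0.3252)–(0, -1.6453, 0.3252)  len=0.2466
  (v28,v31,v32) [+-+] → (0.227849, -1.55092, 0.3252)–(1.1634, -1.1634, 0.3252)  len=1.0126
  (v31,v2,v32) [--+] → (1.25778, -0.935551, 0.3252)–(1.1634, -1.1634, 0.3252)  len=0.2466
  (v32,v2,v3) [+-+] → (1.25778, -0.935551, 0.3252)–(1.6453, 0, 0.3252)  len=1.0126

Chained into 1 loop(s):
  loop 1: 16 segments, perimeter = 10.0741
Total perimeter = 10.074

loops=1 perimeter=10.074


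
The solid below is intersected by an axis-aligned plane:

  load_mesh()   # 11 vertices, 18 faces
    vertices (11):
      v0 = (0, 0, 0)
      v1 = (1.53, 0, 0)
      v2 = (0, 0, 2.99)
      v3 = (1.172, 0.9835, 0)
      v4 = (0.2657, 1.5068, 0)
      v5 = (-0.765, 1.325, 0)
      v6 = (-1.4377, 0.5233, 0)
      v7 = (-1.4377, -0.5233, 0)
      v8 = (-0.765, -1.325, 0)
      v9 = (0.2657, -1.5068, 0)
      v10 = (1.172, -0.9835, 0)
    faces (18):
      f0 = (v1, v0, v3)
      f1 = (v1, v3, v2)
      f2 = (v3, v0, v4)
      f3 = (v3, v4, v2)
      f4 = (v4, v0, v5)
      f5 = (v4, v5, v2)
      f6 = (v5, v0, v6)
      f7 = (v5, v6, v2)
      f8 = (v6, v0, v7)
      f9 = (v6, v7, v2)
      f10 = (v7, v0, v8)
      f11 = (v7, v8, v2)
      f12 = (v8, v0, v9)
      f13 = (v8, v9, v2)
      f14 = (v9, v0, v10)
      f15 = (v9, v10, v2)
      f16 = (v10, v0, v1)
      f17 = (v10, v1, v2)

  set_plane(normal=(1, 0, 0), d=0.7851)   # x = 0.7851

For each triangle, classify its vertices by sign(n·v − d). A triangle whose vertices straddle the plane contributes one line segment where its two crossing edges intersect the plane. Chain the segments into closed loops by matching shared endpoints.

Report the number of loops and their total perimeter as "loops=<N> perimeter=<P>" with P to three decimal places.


Straddling triangles (8 of 18):
  (v1,v0,v3) [+-+] → (0.7851, 0, 0)–(0.7851, 0.658828, 0)  len=0.6588
  (v1,v3,v2) [++-] → (0.7851, 0.658828, 0.987057)–(0.7851, 0, 1.45572)  len=0.8085
  (v3,v0,v4) [+--] → (0.7851, 0.658828, 0)–(0.7851, 1.2069, 0)  len=0.5481
  (v3,v4,v2) [+--] → (0.7851, 1.2069, 0)–(0.7851, 0.658828, 0.987057)  len=1.1290
  (v9,v0,v10) [--+] → (0.7851, -0.658828, 0)–(0.7851, -1.2069, 0)  len=0.5481
  (v9,v10,v2) [-+-] → (0.7851, -1.2069, 0)–(0.7851, -0.658828, 0.987057)  len=1.1290
  (v10,v0,v1) [+-+] → (0.7851, -0.658828, 0)–(0.7851, 0, 0)  len=0.6588
  (v10,v1,v2) [++-] → (0.7851, 0, 1.45572)–(0.7851, -0.658828, 0.987057)  len=0.8085

Chained into 1 loop(s):
  loop 1: 8 segments, perimeter = 6.2888
Total perimeter = 6.289

loops=1 perimeter=6.289


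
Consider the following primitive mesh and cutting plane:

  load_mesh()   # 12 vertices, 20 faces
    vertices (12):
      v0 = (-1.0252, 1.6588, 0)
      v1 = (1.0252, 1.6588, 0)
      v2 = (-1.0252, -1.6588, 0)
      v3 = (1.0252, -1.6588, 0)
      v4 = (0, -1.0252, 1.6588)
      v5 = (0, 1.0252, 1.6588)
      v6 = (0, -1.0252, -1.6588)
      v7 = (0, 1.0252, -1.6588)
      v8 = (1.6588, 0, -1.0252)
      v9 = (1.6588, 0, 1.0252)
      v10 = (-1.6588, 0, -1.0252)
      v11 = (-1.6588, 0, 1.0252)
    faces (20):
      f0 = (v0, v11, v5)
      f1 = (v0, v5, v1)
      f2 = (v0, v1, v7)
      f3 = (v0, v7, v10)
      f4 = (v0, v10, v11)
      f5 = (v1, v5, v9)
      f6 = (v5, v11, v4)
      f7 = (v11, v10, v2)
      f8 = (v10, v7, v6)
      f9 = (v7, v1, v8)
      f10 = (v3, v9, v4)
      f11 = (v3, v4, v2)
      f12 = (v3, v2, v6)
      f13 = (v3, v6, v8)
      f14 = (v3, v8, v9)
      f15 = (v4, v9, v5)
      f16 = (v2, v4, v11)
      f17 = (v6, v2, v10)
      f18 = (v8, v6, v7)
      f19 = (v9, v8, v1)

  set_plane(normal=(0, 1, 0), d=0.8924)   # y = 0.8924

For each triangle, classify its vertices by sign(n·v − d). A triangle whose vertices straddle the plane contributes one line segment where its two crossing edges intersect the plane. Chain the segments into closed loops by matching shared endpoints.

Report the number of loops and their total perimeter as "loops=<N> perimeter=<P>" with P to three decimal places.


loops=1 perimeter=9.055

Straddling triangles (10 of 20):
  (v0,v11,v5) [+-+] → (-1.31794, 0.8924, 0.473664)–(-0.214874, 0.8924, 1.57673)  len=1.5600
  (v0,v7,v10) [++-] → (-0.214874, 0.8924, -1.57673)–(-1.31794, 0.8924, -0.473664)  len=1.5600
  (v0,v10,v11) [+--] → (-1.31794, 0.8924, -0.473664)–(-1.31794, 0.8924, 0.473664)  len=0.9473
  (v1,v5,v9) [++-] → (0.214874, 0.8924, 1.57673)–(1.31794, 0.8924, 0.473664)  len=1.5600
  (v5,v11,v4) [+--] → (-0.214874, 0.8924, 1.57673)–(0, 0.8924, 1.6588)  len=0.2300
  (v10,v7,v6) [-+-] → (-0.214874, 0.8924, -1.57673)–(0, 0.8924, -1.6588)  len=0.2300
  (v7,v1,v8) [++-] → (1.31794, 0.8924, -0.473664)–(0.214874, 0.8924, -1.57673)  len=1.5600
  (v4,v9,v5) [--+] → (0.214874, 0.8924, 1.57673)–(0, 0.8924, 1.6588)  len=0.2300
  (v8,v6,v7) [--+] → (0, 0.8924, -1.6588)–(0.214874, 0.8924, -1.57673)  len=0.2300
  (v9,v8,v1) [--+] → (1.31794, 0.8924, -0.473664)–(1.31794, 0.8924, 0.473664)  len=0.9473

Chained into 1 loop(s):
  loop 1: 10 segments, perimeter = 9.0546
Total perimeter = 9.055
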